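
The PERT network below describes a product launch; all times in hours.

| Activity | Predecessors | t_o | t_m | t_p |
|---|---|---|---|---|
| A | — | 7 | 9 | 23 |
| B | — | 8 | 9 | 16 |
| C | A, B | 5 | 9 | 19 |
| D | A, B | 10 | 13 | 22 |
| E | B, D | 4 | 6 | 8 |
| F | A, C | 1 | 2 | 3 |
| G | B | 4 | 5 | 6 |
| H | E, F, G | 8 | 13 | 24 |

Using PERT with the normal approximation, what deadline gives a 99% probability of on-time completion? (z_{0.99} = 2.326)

te_A = (7 + 4·9 + 23)/6 = 66/6 = 11; σ²_A = ((23−7)/6)² = 7.111
te_B = (8 + 4·9 + 16)/6 = 60/6 = 10; σ²_B = ((16−8)/6)² = 1.778
te_C = (5 + 4·9 + 19)/6 = 60/6 = 10; σ²_C = ((19−5)/6)² = 5.444
te_D = (10 + 4·13 + 22)/6 = 84/6 = 14; σ²_D = ((22−10)/6)² = 4.000
te_E = (4 + 4·6 + 8)/6 = 36/6 = 6; σ²_E = ((8−4)/6)² = 0.444
te_F = (1 + 4·2 + 3)/6 = 12/6 = 2; σ²_F = ((3−1)/6)² = 0.111
te_G = (4 + 4·5 + 6)/6 = 30/6 = 5; σ²_G = ((6−4)/6)² = 0.111
te_H = (8 + 4·13 + 24)/6 = 84/6 = 14; σ²_H = ((24−8)/6)² = 7.111

Forward pass:
ES_A = 0; EF_A = 11
ES_B = 0; EF_B = 10
ES_C = max(EF_A=11, EF_B=10) = 11; EF_C = 11+10 = 21
ES_D = max(EF_A=11, EF_B=10) = 11; EF_D = 11+14 = 25
ES_E = max(EF_B=10, EF_D=25) = 25; EF_E = 25+6 = 31
ES_F = max(EF_A=11, EF_C=21) = 21; EF_F = 21+2 = 23
ES_G = 10; EF_G = 10+5 = 15
ES_H = max(EF_E=31, EF_F=23, EF_G=15) = 31; EF_H = 31+14 = 45
Expected project duration μ = 45 hours. Critical path: A → D → E → H.

Variance along critical path = 7.111 + 4.000 + 0.444 + 7.111 = 18.667; σ = 4.320 hours.
D = μ + z·σ = 45 + 2.326·4.320 = 55.0 hours

55.0 hours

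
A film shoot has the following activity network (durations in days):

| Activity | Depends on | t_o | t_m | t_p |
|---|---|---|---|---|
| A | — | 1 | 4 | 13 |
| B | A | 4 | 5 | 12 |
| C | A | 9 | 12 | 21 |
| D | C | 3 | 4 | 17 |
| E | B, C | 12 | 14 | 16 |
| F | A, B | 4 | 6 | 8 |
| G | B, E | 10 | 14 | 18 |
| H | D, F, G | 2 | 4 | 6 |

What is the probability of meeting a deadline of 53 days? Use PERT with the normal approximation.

te_A = (1 + 4·4 + 13)/6 = 30/6 = 5; σ²_A = ((13−1)/6)² = 4.000
te_B = (4 + 4·5 + 12)/6 = 36/6 = 6; σ²_B = ((12−4)/6)² = 1.778
te_C = (9 + 4·12 + 21)/6 = 78/6 = 13; σ²_C = ((21−9)/6)² = 4.000
te_D = (3 + 4·4 + 17)/6 = 36/6 = 6; σ²_D = ((17−3)/6)² = 5.444
te_E = (12 + 4·14 + 16)/6 = 84/6 = 14; σ²_E = ((16−12)/6)² = 0.444
te_F = (4 + 4·6 + 8)/6 = 36/6 = 6; σ²_F = ((8−4)/6)² = 0.444
te_G = (10 + 4·14 + 18)/6 = 84/6 = 14; σ²_G = ((18−10)/6)² = 1.778
te_H = (2 + 4·4 + 6)/6 = 24/6 = 4; σ²_H = ((6−2)/6)² = 0.444

Forward pass:
ES_A = 0; EF_A = 5
ES_B = 5; EF_B = 5+6 = 11
ES_C = 5; EF_C = 5+13 = 18
ES_D = 18; EF_D = 18+6 = 24
ES_E = max(EF_B=11, EF_C=18) = 18; EF_E = 18+14 = 32
ES_F = max(EF_A=5, EF_B=11) = 11; EF_F = 11+6 = 17
ES_G = max(EF_B=11, EF_E=32) = 32; EF_G = 32+14 = 46
ES_H = max(EF_D=24, EF_F=17, EF_G=46) = 46; EF_H = 46+4 = 50
Expected project duration μ = 50 days. Critical path: A → C → E → G → H.

Variance along critical path = 4.000 + 4.000 + 0.444 + 1.778 + 0.444 = 10.667; σ = √10.667 = 3.266 days.
Z = (53 − 50) / 3.266 = 0.919
P(T ≤ 53) = Φ(0.919) ≈ 0.821

0.821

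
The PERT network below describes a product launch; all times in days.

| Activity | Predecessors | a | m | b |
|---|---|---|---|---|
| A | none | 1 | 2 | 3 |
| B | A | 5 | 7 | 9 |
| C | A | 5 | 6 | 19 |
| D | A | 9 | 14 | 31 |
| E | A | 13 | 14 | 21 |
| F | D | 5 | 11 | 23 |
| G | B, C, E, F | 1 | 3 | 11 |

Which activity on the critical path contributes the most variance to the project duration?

D

te_A = (1 + 4·2 + 3)/6 = 12/6 = 2; σ²_A = ((3−1)/6)² = 0.111
te_B = (5 + 4·7 + 9)/6 = 42/6 = 7; σ²_B = ((9−5)/6)² = 0.444
te_C = (5 + 4·6 + 19)/6 = 48/6 = 8; σ²_C = ((19−5)/6)² = 5.444
te_D = (9 + 4·14 + 31)/6 = 96/6 = 16; σ²_D = ((31−9)/6)² = 13.444
te_E = (13 + 4·14 + 21)/6 = 90/6 = 15; σ²_E = ((21−13)/6)² = 1.778
te_F = (5 + 4·11 + 23)/6 = 72/6 = 12; σ²_F = ((23−5)/6)² = 9.000
te_G = (1 + 4·3 + 11)/6 = 24/6 = 4; σ²_G = ((11−1)/6)² = 2.778

Forward pass:
ES_A = 0; EF_A = 2
ES_B = 2; EF_B = 2+7 = 9
ES_C = 2; EF_C = 2+8 = 10
ES_D = 2; EF_D = 2+16 = 18
ES_E = 2; EF_E = 2+15 = 17
ES_F = 18; EF_F = 18+12 = 30
ES_G = max(EF_B=9, EF_C=10, EF_E=17, EF_F=30) = 30; EF_G = 30+4 = 34
Expected project duration μ = 34 days. Critical path: A → D → F → G.

Variances on critical path: σ²_A=0.111, σ²_D=13.444, σ²_F=9.000, σ²_G=2.778.
Largest is σ²_D = 13.444.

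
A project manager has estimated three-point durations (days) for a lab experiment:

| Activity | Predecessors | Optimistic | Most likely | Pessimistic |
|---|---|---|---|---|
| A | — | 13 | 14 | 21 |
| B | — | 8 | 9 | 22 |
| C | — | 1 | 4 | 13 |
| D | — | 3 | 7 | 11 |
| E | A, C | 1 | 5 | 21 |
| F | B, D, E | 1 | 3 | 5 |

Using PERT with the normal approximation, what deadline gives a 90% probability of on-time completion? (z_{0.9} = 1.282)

29.7 days

te_A = (13 + 4·14 + 21)/6 = 90/6 = 15; σ²_A = ((21−13)/6)² = 1.778
te_B = (8 + 4·9 + 22)/6 = 66/6 = 11; σ²_B = ((22−8)/6)² = 5.444
te_C = (1 + 4·4 + 13)/6 = 30/6 = 5; σ²_C = ((13−1)/6)² = 4.000
te_D = (3 + 4·7 + 11)/6 = 42/6 = 7; σ²_D = ((11−3)/6)² = 1.778
te_E = (1 + 4·5 + 21)/6 = 42/6 = 7; σ²_E = ((21−1)/6)² = 11.111
te_F = (1 + 4·3 + 5)/6 = 18/6 = 3; σ²_F = ((5−1)/6)² = 0.444

Forward pass:
ES_A = 0; EF_A = 15
ES_B = 0; EF_B = 11
ES_C = 0; EF_C = 5
ES_D = 0; EF_D = 7
ES_E = max(EF_A=15, EF_C=5) = 15; EF_E = 15+7 = 22
ES_F = max(EF_B=11, EF_D=7, EF_E=22) = 22; EF_F = 22+3 = 25
Expected project duration μ = 25 days. Critical path: A → E → F.

Variance along critical path = 1.778 + 11.111 + 0.444 = 13.333; σ = 3.651 days.
D = μ + z·σ = 25 + 1.282·3.651 = 29.7 days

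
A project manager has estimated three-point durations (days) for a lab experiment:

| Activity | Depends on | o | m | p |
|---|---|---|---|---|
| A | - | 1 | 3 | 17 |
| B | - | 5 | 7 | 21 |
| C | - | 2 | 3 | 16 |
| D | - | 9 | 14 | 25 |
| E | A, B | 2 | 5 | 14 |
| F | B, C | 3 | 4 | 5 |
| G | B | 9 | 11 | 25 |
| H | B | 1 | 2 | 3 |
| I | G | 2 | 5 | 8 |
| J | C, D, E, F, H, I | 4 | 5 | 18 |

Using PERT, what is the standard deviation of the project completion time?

te_A = (1 + 4·3 + 17)/6 = 30/6 = 5; σ²_A = ((17−1)/6)² = 7.111
te_B = (5 + 4·7 + 21)/6 = 54/6 = 9; σ²_B = ((21−5)/6)² = 7.111
te_C = (2 + 4·3 + 16)/6 = 30/6 = 5; σ²_C = ((16−2)/6)² = 5.444
te_D = (9 + 4·14 + 25)/6 = 90/6 = 15; σ²_D = ((25−9)/6)² = 7.111
te_E = (2 + 4·5 + 14)/6 = 36/6 = 6; σ²_E = ((14−2)/6)² = 4.000
te_F = (3 + 4·4 + 5)/6 = 24/6 = 4; σ²_F = ((5−3)/6)² = 0.111
te_G = (9 + 4·11 + 25)/6 = 78/6 = 13; σ²_G = ((25−9)/6)² = 7.111
te_H = (1 + 4·2 + 3)/6 = 12/6 = 2; σ²_H = ((3−1)/6)² = 0.111
te_I = (2 + 4·5 + 8)/6 = 30/6 = 5; σ²_I = ((8−2)/6)² = 1.000
te_J = (4 + 4·5 + 18)/6 = 42/6 = 7; σ²_J = ((18−4)/6)² = 5.444

Forward pass:
ES_A = 0; EF_A = 5
ES_B = 0; EF_B = 9
ES_C = 0; EF_C = 5
ES_D = 0; EF_D = 15
ES_E = max(EF_A=5, EF_B=9) = 9; EF_E = 9+6 = 15
ES_F = max(EF_B=9, EF_C=5) = 9; EF_F = 9+4 = 13
ES_G = 9; EF_G = 9+13 = 22
ES_H = 9; EF_H = 9+2 = 11
ES_I = 22; EF_I = 22+5 = 27
ES_J = max(EF_C=5, EF_D=15, EF_E=15, EF_F=13, EF_H=11, EF_I=27) = 27; EF_J = 27+7 = 34
Expected project duration μ = 34 days. Critical path: B → G → I → J.

Variance along critical path = 7.111 + 7.111 + 1.000 + 5.444 = 20.667
σ = √20.667 = 4.546 days

4.55 days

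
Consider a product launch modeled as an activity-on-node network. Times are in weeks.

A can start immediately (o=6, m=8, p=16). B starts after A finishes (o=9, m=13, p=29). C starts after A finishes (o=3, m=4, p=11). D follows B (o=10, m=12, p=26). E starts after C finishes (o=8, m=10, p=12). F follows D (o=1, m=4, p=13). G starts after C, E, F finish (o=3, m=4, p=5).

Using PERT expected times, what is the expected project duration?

te_A = (6 + 4·8 + 16)/6 = 54/6 = 9
te_B = (9 + 4·13 + 29)/6 = 90/6 = 15
te_C = (3 + 4·4 + 11)/6 = 30/6 = 5
te_D = (10 + 4·12 + 26)/6 = 84/6 = 14
te_E = (8 + 4·10 + 12)/6 = 60/6 = 10
te_F = (1 + 4·4 + 13)/6 = 30/6 = 5
te_G = (3 + 4·4 + 5)/6 = 24/6 = 4

Forward pass:
ES_A = 0; EF_A = 9
ES_B = 9; EF_B = 9+15 = 24
ES_C = 9; EF_C = 9+5 = 14
ES_D = 24; EF_D = 24+14 = 38
ES_E = 14; EF_E = 14+10 = 24
ES_F = 38; EF_F = 38+5 = 43
ES_G = max(EF_C=14, EF_E=24, EF_F=43) = 43; EF_G = 43+4 = 47
Expected project duration μ = 47 weeks. Critical path: A → B → D → F → G.

47 weeks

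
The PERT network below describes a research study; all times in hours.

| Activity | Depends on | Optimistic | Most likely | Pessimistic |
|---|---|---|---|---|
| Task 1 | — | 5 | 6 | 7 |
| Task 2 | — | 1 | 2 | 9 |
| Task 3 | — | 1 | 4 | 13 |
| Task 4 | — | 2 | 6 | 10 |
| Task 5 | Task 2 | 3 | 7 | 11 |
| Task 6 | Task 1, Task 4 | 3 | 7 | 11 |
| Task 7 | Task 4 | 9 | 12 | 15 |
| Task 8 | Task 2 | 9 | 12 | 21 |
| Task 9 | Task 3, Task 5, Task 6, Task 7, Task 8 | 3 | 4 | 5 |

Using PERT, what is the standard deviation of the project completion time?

1.70 hours

te_Task 1 = (5 + 4·6 + 7)/6 = 36/6 = 6; σ²_Task 1 = ((7−5)/6)² = 0.111
te_Task 2 = (1 + 4·2 + 9)/6 = 18/6 = 3; σ²_Task 2 = ((9−1)/6)² = 1.778
te_Task 3 = (1 + 4·4 + 13)/6 = 30/6 = 5; σ²_Task 3 = ((13−1)/6)² = 4.000
te_Task 4 = (2 + 4·6 + 10)/6 = 36/6 = 6; σ²_Task 4 = ((10−2)/6)² = 1.778
te_Task 5 = (3 + 4·7 + 11)/6 = 42/6 = 7; σ²_Task 5 = ((11−3)/6)² = 1.778
te_Task 6 = (3 + 4·7 + 11)/6 = 42/6 = 7; σ²_Task 6 = ((11−3)/6)² = 1.778
te_Task 7 = (9 + 4·12 + 15)/6 = 72/6 = 12; σ²_Task 7 = ((15−9)/6)² = 1.000
te_Task 8 = (9 + 4·12 + 21)/6 = 78/6 = 13; σ²_Task 8 = ((21−9)/6)² = 4.000
te_Task 9 = (3 + 4·4 + 5)/6 = 24/6 = 4; σ²_Task 9 = ((5−3)/6)² = 0.111

Forward pass:
ES_Task 1 = 0; EF_Task 1 = 6
ES_Task 2 = 0; EF_Task 2 = 3
ES_Task 3 = 0; EF_Task 3 = 5
ES_Task 4 = 0; EF_Task 4 = 6
ES_Task 5 = 3; EF_Task 5 = 3+7 = 10
ES_Task 6 = max(EF_Task 1=6, EF_Task 4=6) = 6; EF_Task 6 = 6+7 = 13
ES_Task 7 = 6; EF_Task 7 = 6+12 = 18
ES_Task 8 = 3; EF_Task 8 = 3+13 = 16
ES_Task 9 = max(EF_Task 3=5, EF_Task 5=10, EF_Task 6=13, EF_Task 7=18, EF_Task 8=16) = 18; EF_Task 9 = 18+4 = 22
Expected project duration μ = 22 hours. Critical path: Task 4 → Task 7 → Task 9.

Variance along critical path = 1.778 + 1.000 + 0.111 = 2.889
σ = √2.889 = 1.700 hours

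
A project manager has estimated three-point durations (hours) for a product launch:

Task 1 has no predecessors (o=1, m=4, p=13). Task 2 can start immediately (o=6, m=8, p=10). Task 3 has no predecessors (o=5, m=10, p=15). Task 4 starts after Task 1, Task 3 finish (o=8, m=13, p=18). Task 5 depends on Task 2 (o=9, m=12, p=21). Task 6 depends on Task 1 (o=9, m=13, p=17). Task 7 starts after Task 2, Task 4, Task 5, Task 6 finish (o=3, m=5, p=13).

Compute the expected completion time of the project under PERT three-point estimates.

29 hours

te_Task 1 = (1 + 4·4 + 13)/6 = 30/6 = 5
te_Task 2 = (6 + 4·8 + 10)/6 = 48/6 = 8
te_Task 3 = (5 + 4·10 + 15)/6 = 60/6 = 10
te_Task 4 = (8 + 4·13 + 18)/6 = 78/6 = 13
te_Task 5 = (9 + 4·12 + 21)/6 = 78/6 = 13
te_Task 6 = (9 + 4·13 + 17)/6 = 78/6 = 13
te_Task 7 = (3 + 4·5 + 13)/6 = 36/6 = 6

Forward pass:
ES_Task 1 = 0; EF_Task 1 = 5
ES_Task 2 = 0; EF_Task 2 = 8
ES_Task 3 = 0; EF_Task 3 = 10
ES_Task 4 = max(EF_Task 1=5, EF_Task 3=10) = 10; EF_Task 4 = 10+13 = 23
ES_Task 5 = 8; EF_Task 5 = 8+13 = 21
ES_Task 6 = 5; EF_Task 6 = 5+13 = 18
ES_Task 7 = max(EF_Task 2=8, EF_Task 4=23, EF_Task 5=21, EF_Task 6=18) = 23; EF_Task 7 = 23+6 = 29
Expected project duration μ = 29 hours. Critical path: Task 3 → Task 4 → Task 7.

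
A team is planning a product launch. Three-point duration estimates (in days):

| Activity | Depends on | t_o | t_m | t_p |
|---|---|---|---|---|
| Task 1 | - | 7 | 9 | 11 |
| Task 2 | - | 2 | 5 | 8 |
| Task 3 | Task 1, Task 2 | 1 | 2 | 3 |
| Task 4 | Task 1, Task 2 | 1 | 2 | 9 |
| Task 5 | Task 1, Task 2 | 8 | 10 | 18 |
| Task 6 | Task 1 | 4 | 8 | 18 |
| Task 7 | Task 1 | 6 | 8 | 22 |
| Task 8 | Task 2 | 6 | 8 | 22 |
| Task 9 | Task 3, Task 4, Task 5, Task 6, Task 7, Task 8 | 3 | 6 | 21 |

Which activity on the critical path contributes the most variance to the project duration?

Task 9

te_Task 1 = (7 + 4·9 + 11)/6 = 54/6 = 9; σ²_Task 1 = ((11−7)/6)² = 0.444
te_Task 2 = (2 + 4·5 + 8)/6 = 30/6 = 5; σ²_Task 2 = ((8−2)/6)² = 1.000
te_Task 3 = (1 + 4·2 + 3)/6 = 12/6 = 2; σ²_Task 3 = ((3−1)/6)² = 0.111
te_Task 4 = (1 + 4·2 + 9)/6 = 18/6 = 3; σ²_Task 4 = ((9−1)/6)² = 1.778
te_Task 5 = (8 + 4·10 + 18)/6 = 66/6 = 11; σ²_Task 5 = ((18−8)/6)² = 2.778
te_Task 6 = (4 + 4·8 + 18)/6 = 54/6 = 9; σ²_Task 6 = ((18−4)/6)² = 5.444
te_Task 7 = (6 + 4·8 + 22)/6 = 60/6 = 10; σ²_Task 7 = ((22−6)/6)² = 7.111
te_Task 8 = (6 + 4·8 + 22)/6 = 60/6 = 10; σ²_Task 8 = ((22−6)/6)² = 7.111
te_Task 9 = (3 + 4·6 + 21)/6 = 48/6 = 8; σ²_Task 9 = ((21−3)/6)² = 9.000

Forward pass:
ES_Task 1 = 0; EF_Task 1 = 9
ES_Task 2 = 0; EF_Task 2 = 5
ES_Task 3 = max(EF_Task 1=9, EF_Task 2=5) = 9; EF_Task 3 = 9+2 = 11
ES_Task 4 = max(EF_Task 1=9, EF_Task 2=5) = 9; EF_Task 4 = 9+3 = 12
ES_Task 5 = max(EF_Task 1=9, EF_Task 2=5) = 9; EF_Task 5 = 9+11 = 20
ES_Task 6 = 9; EF_Task 6 = 9+9 = 18
ES_Task 7 = 9; EF_Task 7 = 9+10 = 19
ES_Task 8 = 5; EF_Task 8 = 5+10 = 15
ES_Task 9 = max(EF_Task 3=11, EF_Task 4=12, EF_Task 5=20, EF_Task 6=18, EF_Task 7=19, EF_Task 8=15) = 20; EF_Task 9 = 20+8 = 28
Expected project duration μ = 28 days. Critical path: Task 1 → Task 5 → Task 9.

Variances on critical path: σ²_Task 1=0.444, σ²_Task 5=2.778, σ²_Task 9=9.000.
Largest is σ²_Task 9 = 9.000.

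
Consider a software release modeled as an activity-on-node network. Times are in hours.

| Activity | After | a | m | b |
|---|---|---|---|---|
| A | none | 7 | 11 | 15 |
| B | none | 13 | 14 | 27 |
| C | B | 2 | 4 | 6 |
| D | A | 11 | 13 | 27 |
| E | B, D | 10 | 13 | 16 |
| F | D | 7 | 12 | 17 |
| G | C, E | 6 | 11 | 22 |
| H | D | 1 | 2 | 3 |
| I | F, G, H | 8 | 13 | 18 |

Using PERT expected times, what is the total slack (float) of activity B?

10 hours

te_A = (7 + 4·11 + 15)/6 = 66/6 = 11
te_B = (13 + 4·14 + 27)/6 = 96/6 = 16
te_C = (2 + 4·4 + 6)/6 = 24/6 = 4
te_D = (11 + 4·13 + 27)/6 = 90/6 = 15
te_E = (10 + 4·13 + 16)/6 = 78/6 = 13
te_F = (7 + 4·12 + 17)/6 = 72/6 = 12
te_G = (6 + 4·11 + 22)/6 = 72/6 = 12
te_H = (1 + 4·2 + 3)/6 = 12/6 = 2
te_I = (8 + 4·13 + 18)/6 = 78/6 = 13

Forward pass:
ES_A = 0; EF_A = 11
ES_B = 0; EF_B = 16
ES_C = 16; EF_C = 16+4 = 20
ES_D = 11; EF_D = 11+15 = 26
ES_E = max(EF_B=16, EF_D=26) = 26; EF_E = 26+13 = 39
ES_F = 26; EF_F = 26+12 = 38
ES_G = max(EF_C=20, EF_E=39) = 39; EF_G = 39+12 = 51
ES_H = 26; EF_H = 26+2 = 28
ES_I = max(EF_F=38, EF_G=51, EF_H=28) = 51; EF_I = 51+13 = 64
Expected project duration μ = 64 hours. Critical path: A → D → E → G → I.

Backward pass:
LF_I = 64; LS_I = 64−13 = 51
LF_H = LS_I = 51; LS_H = 51−2 = 49
LF_G = LS_I = 51; LS_G = 51−12 = 39
LF_F = LS_I = 51; LS_F = 51−12 = 39
LF_E = LS_G = 39; LS_E = 39−13 = 26
LF_D = min(LS_E=26, LS_F=39, LS_H=49) = 26; LS_D = 26−15 = 11
LF_C = LS_G = 39; LS_C = 39−4 = 35
LF_B = min(LS_C=35, LS_E=26) = 26; LS_B = 26−16 = 10
LF_A = LS_D = 11; LS_A = 11−11 = 0
Slack_B = LS_B − ES_B = 10 − 0 = 10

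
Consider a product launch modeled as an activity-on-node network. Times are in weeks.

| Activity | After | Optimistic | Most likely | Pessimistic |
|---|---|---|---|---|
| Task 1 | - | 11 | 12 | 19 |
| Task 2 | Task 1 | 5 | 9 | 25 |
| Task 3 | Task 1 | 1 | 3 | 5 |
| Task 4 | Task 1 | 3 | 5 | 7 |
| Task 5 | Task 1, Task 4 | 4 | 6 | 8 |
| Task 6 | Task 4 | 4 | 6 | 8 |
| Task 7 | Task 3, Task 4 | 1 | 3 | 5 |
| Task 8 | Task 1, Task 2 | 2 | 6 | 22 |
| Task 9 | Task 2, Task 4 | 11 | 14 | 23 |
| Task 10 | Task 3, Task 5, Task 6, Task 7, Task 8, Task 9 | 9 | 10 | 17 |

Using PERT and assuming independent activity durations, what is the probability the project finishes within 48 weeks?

te_Task 1 = (11 + 4·12 + 19)/6 = 78/6 = 13; σ²_Task 1 = ((19−11)/6)² = 1.778
te_Task 2 = (5 + 4·9 + 25)/6 = 66/6 = 11; σ²_Task 2 = ((25−5)/6)² = 11.111
te_Task 3 = (1 + 4·3 + 5)/6 = 18/6 = 3; σ²_Task 3 = ((5−1)/6)² = 0.444
te_Task 4 = (3 + 4·5 + 7)/6 = 30/6 = 5; σ²_Task 4 = ((7−3)/6)² = 0.444
te_Task 5 = (4 + 4·6 + 8)/6 = 36/6 = 6; σ²_Task 5 = ((8−4)/6)² = 0.444
te_Task 6 = (4 + 4·6 + 8)/6 = 36/6 = 6; σ²_Task 6 = ((8−4)/6)² = 0.444
te_Task 7 = (1 + 4·3 + 5)/6 = 18/6 = 3; σ²_Task 7 = ((5−1)/6)² = 0.444
te_Task 8 = (2 + 4·6 + 22)/6 = 48/6 = 8; σ²_Task 8 = ((22−2)/6)² = 11.111
te_Task 9 = (11 + 4·14 + 23)/6 = 90/6 = 15; σ²_Task 9 = ((23−11)/6)² = 4.000
te_Task 10 = (9 + 4·10 + 17)/6 = 66/6 = 11; σ²_Task 10 = ((17−9)/6)² = 1.778

Forward pass:
ES_Task 1 = 0; EF_Task 1 = 13
ES_Task 2 = 13; EF_Task 2 = 13+11 = 24
ES_Task 3 = 13; EF_Task 3 = 13+3 = 16
ES_Task 4 = 13; EF_Task 4 = 13+5 = 18
ES_Task 5 = max(EF_Task 1=13, EF_Task 4=18) = 18; EF_Task 5 = 18+6 = 24
ES_Task 6 = 18; EF_Task 6 = 18+6 = 24
ES_Task 7 = max(EF_Task 3=16, EF_Task 4=18) = 18; EF_Task 7 = 18+3 = 21
ES_Task 8 = max(EF_Task 1=13, EF_Task 2=24) = 24; EF_Task 8 = 24+8 = 32
ES_Task 9 = max(EF_Task 2=24, EF_Task 4=18) = 24; EF_Task 9 = 24+15 = 39
ES_Task 10 = max(EF_Task 3=16, EF_Task 5=24, EF_Task 6=24, EF_Task 7=21, EF_Task 8=32, EF_Task 9=39) = 39; EF_Task 10 = 39+11 = 50
Expected project duration μ = 50 weeks. Critical path: Task 1 → Task 2 → Task 9 → Task 10.

Variance along critical path = 1.778 + 11.111 + 4.000 + 1.778 = 18.667; σ = √18.667 = 4.320 weeks.
Z = (48 − 50) / 4.320 = -0.463
P(T ≤ 48) = Φ(-0.463) ≈ 0.322

0.322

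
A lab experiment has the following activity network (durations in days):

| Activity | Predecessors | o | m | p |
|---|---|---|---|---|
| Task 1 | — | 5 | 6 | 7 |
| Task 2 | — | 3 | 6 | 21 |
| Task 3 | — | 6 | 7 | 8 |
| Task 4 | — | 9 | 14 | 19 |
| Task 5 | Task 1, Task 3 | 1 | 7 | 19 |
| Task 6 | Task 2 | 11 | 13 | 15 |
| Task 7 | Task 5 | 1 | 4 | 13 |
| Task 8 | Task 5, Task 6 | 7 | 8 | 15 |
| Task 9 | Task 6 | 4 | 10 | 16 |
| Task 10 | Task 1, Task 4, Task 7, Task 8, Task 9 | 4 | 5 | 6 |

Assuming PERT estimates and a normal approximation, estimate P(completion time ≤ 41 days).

te_Task 1 = (5 + 4·6 + 7)/6 = 36/6 = 6; σ²_Task 1 = ((7−5)/6)² = 0.111
te_Task 2 = (3 + 4·6 + 21)/6 = 48/6 = 8; σ²_Task 2 = ((21−3)/6)² = 9.000
te_Task 3 = (6 + 4·7 + 8)/6 = 42/6 = 7; σ²_Task 3 = ((8−6)/6)² = 0.111
te_Task 4 = (9 + 4·14 + 19)/6 = 84/6 = 14; σ²_Task 4 = ((19−9)/6)² = 2.778
te_Task 5 = (1 + 4·7 + 19)/6 = 48/6 = 8; σ²_Task 5 = ((19−1)/6)² = 9.000
te_Task 6 = (11 + 4·13 + 15)/6 = 78/6 = 13; σ²_Task 6 = ((15−11)/6)² = 0.444
te_Task 7 = (1 + 4·4 + 13)/6 = 30/6 = 5; σ²_Task 7 = ((13−1)/6)² = 4.000
te_Task 8 = (7 + 4·8 + 15)/6 = 54/6 = 9; σ²_Task 8 = ((15−7)/6)² = 1.778
te_Task 9 = (4 + 4·10 + 16)/6 = 60/6 = 10; σ²_Task 9 = ((16−4)/6)² = 4.000
te_Task 10 = (4 + 4·5 + 6)/6 = 30/6 = 5; σ²_Task 10 = ((6−4)/6)² = 0.111

Forward pass:
ES_Task 1 = 0; EF_Task 1 = 6
ES_Task 2 = 0; EF_Task 2 = 8
ES_Task 3 = 0; EF_Task 3 = 7
ES_Task 4 = 0; EF_Task 4 = 14
ES_Task 5 = max(EF_Task 1=6, EF_Task 3=7) = 7; EF_Task 5 = 7+8 = 15
ES_Task 6 = 8; EF_Task 6 = 8+13 = 21
ES_Task 7 = 15; EF_Task 7 = 15+5 = 20
ES_Task 8 = max(EF_Task 5=15, EF_Task 6=21) = 21; EF_Task 8 = 21+9 = 30
ES_Task 9 = 21; EF_Task 9 = 21+10 = 31
ES_Task 10 = max(EF_Task 1=6, EF_Task 4=14, EF_Task 7=20, EF_Task 8=30, EF_Task 9=31) = 31; EF_Task 10 = 31+5 = 36
Expected project duration μ = 36 days. Critical path: Task 2 → Task 6 → Task 9 → Task 10.

Variance along critical path = 9.000 + 0.444 + 4.000 + 0.111 = 13.556; σ = √13.556 = 3.682 days.
Z = (41 − 36) / 3.682 = 1.358
P(T ≤ 41) = Φ(1.358) ≈ 0.913

0.913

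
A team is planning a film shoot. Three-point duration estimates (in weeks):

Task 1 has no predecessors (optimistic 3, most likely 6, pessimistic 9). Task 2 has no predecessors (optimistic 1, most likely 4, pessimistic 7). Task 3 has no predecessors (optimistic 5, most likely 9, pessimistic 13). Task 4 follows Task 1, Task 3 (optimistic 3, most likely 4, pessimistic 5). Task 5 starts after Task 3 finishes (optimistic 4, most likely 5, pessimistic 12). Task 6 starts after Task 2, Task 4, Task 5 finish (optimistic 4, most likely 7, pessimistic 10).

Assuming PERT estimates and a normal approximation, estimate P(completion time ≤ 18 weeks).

te_Task 1 = (3 + 4·6 + 9)/6 = 36/6 = 6; σ²_Task 1 = ((9−3)/6)² = 1.000
te_Task 2 = (1 + 4·4 + 7)/6 = 24/6 = 4; σ²_Task 2 = ((7−1)/6)² = 1.000
te_Task 3 = (5 + 4·9 + 13)/6 = 54/6 = 9; σ²_Task 3 = ((13−5)/6)² = 1.778
te_Task 4 = (3 + 4·4 + 5)/6 = 24/6 = 4; σ²_Task 4 = ((5−3)/6)² = 0.111
te_Task 5 = (4 + 4·5 + 12)/6 = 36/6 = 6; σ²_Task 5 = ((12−4)/6)² = 1.778
te_Task 6 = (4 + 4·7 + 10)/6 = 42/6 = 7; σ²_Task 6 = ((10−4)/6)² = 1.000

Forward pass:
ES_Task 1 = 0; EF_Task 1 = 6
ES_Task 2 = 0; EF_Task 2 = 4
ES_Task 3 = 0; EF_Task 3 = 9
ES_Task 4 = max(EF_Task 1=6, EF_Task 3=9) = 9; EF_Task 4 = 9+4 = 13
ES_Task 5 = 9; EF_Task 5 = 9+6 = 15
ES_Task 6 = max(EF_Task 2=4, EF_Task 4=13, EF_Task 5=15) = 15; EF_Task 6 = 15+7 = 22
Expected project duration μ = 22 weeks. Critical path: Task 3 → Task 5 → Task 6.

Variance along critical path = 1.778 + 1.778 + 1.000 = 4.556; σ = √4.556 = 2.134 weeks.
Z = (18 − 22) / 2.134 = -1.874
P(T ≤ 18) = Φ(-1.874) ≈ 0.030

0.030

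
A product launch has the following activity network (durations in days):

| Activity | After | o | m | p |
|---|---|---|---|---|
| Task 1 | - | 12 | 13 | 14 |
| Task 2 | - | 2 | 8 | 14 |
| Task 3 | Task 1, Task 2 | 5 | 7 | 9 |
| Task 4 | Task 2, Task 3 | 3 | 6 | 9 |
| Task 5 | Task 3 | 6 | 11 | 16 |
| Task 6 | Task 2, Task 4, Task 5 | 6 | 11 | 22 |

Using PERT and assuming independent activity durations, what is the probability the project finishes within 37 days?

0.032

te_Task 1 = (12 + 4·13 + 14)/6 = 78/6 = 13; σ²_Task 1 = ((14−12)/6)² = 0.111
te_Task 2 = (2 + 4·8 + 14)/6 = 48/6 = 8; σ²_Task 2 = ((14−2)/6)² = 4.000
te_Task 3 = (5 + 4·7 + 9)/6 = 42/6 = 7; σ²_Task 3 = ((9−5)/6)² = 0.444
te_Task 4 = (3 + 4·6 + 9)/6 = 36/6 = 6; σ²_Task 4 = ((9−3)/6)² = 1.000
te_Task 5 = (6 + 4·11 + 16)/6 = 66/6 = 11; σ²_Task 5 = ((16−6)/6)² = 2.778
te_Task 6 = (6 + 4·11 + 22)/6 = 72/6 = 12; σ²_Task 6 = ((22−6)/6)² = 7.111

Forward pass:
ES_Task 1 = 0; EF_Task 1 = 13
ES_Task 2 = 0; EF_Task 2 = 8
ES_Task 3 = max(EF_Task 1=13, EF_Task 2=8) = 13; EF_Task 3 = 13+7 = 20
ES_Task 4 = max(EF_Task 2=8, EF_Task 3=20) = 20; EF_Task 4 = 20+6 = 26
ES_Task 5 = 20; EF_Task 5 = 20+11 = 31
ES_Task 6 = max(EF_Task 2=8, EF_Task 4=26, EF_Task 5=31) = 31; EF_Task 6 = 31+12 = 43
Expected project duration μ = 43 days. Critical path: Task 1 → Task 3 → Task 5 → Task 6.

Variance along critical path = 0.111 + 0.444 + 2.778 + 7.111 = 10.444; σ = √10.444 = 3.232 days.
Z = (37 − 43) / 3.232 = -1.857
P(T ≤ 37) = Φ(-1.857) ≈ 0.032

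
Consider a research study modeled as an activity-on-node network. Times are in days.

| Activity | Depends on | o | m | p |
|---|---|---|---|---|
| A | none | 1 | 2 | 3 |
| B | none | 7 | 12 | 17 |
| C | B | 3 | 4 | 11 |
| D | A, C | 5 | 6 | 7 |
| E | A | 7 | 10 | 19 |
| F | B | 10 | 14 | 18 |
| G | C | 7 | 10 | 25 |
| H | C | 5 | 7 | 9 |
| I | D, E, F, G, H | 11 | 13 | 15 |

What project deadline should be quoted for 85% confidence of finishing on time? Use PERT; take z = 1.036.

te_A = (1 + 4·2 + 3)/6 = 12/6 = 2; σ²_A = ((3−1)/6)² = 0.111
te_B = (7 + 4·12 + 17)/6 = 72/6 = 12; σ²_B = ((17−7)/6)² = 2.778
te_C = (3 + 4·4 + 11)/6 = 30/6 = 5; σ²_C = ((11−3)/6)² = 1.778
te_D = (5 + 4·6 + 7)/6 = 36/6 = 6; σ²_D = ((7−5)/6)² = 0.111
te_E = (7 + 4·10 + 19)/6 = 66/6 = 11; σ²_E = ((19−7)/6)² = 4.000
te_F = (10 + 4·14 + 18)/6 = 84/6 = 14; σ²_F = ((18−10)/6)² = 1.778
te_G = (7 + 4·10 + 25)/6 = 72/6 = 12; σ²_G = ((25−7)/6)² = 9.000
te_H = (5 + 4·7 + 9)/6 = 42/6 = 7; σ²_H = ((9−5)/6)² = 0.444
te_I = (11 + 4·13 + 15)/6 = 78/6 = 13; σ²_I = ((15−11)/6)² = 0.444

Forward pass:
ES_A = 0; EF_A = 2
ES_B = 0; EF_B = 12
ES_C = 12; EF_C = 12+5 = 17
ES_D = max(EF_A=2, EF_C=17) = 17; EF_D = 17+6 = 23
ES_E = 2; EF_E = 2+11 = 13
ES_F = 12; EF_F = 12+14 = 26
ES_G = 17; EF_G = 17+12 = 29
ES_H = 17; EF_H = 17+7 = 24
ES_I = max(EF_D=23, EF_E=13, EF_F=26, EF_G=29, EF_H=24) = 29; EF_I = 29+13 = 42
Expected project duration μ = 42 days. Critical path: B → C → G → I.

Variance along critical path = 2.778 + 1.778 + 9.000 + 0.444 = 14.000; σ = 3.742 days.
D = μ + z·σ = 42 + 1.036·3.742 = 45.9 days

45.9 days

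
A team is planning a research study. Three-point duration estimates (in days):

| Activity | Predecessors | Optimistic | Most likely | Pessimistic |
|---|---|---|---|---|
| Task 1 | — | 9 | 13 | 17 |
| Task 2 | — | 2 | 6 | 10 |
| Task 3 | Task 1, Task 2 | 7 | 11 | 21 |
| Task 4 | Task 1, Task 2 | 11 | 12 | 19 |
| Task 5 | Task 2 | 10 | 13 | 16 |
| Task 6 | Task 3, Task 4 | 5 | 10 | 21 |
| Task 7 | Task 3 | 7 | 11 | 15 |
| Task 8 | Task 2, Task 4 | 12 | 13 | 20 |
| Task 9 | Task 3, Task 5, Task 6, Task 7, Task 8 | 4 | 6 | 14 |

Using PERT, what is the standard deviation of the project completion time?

te_Task 1 = (9 + 4·13 + 17)/6 = 78/6 = 13; σ²_Task 1 = ((17−9)/6)² = 1.778
te_Task 2 = (2 + 4·6 + 10)/6 = 36/6 = 6; σ²_Task 2 = ((10−2)/6)² = 1.778
te_Task 3 = (7 + 4·11 + 21)/6 = 72/6 = 12; σ²_Task 3 = ((21−7)/6)² = 5.444
te_Task 4 = (11 + 4·12 + 19)/6 = 78/6 = 13; σ²_Task 4 = ((19−11)/6)² = 1.778
te_Task 5 = (10 + 4·13 + 16)/6 = 78/6 = 13; σ²_Task 5 = ((16−10)/6)² = 1.000
te_Task 6 = (5 + 4·10 + 21)/6 = 66/6 = 11; σ²_Task 6 = ((21−5)/6)² = 7.111
te_Task 7 = (7 + 4·11 + 15)/6 = 66/6 = 11; σ²_Task 7 = ((15−7)/6)² = 1.778
te_Task 8 = (12 + 4·13 + 20)/6 = 84/6 = 14; σ²_Task 8 = ((20−12)/6)² = 1.778
te_Task 9 = (4 + 4·6 + 14)/6 = 42/6 = 7; σ²_Task 9 = ((14−4)/6)² = 2.778

Forward pass:
ES_Task 1 = 0; EF_Task 1 = 13
ES_Task 2 = 0; EF_Task 2 = 6
ES_Task 3 = max(EF_Task 1=13, EF_Task 2=6) = 13; EF_Task 3 = 13+12 = 25
ES_Task 4 = max(EF_Task 1=13, EF_Task 2=6) = 13; EF_Task 4 = 13+13 = 26
ES_Task 5 = 6; EF_Task 5 = 6+13 = 19
ES_Task 6 = max(EF_Task 3=25, EF_Task 4=26) = 26; EF_Task 6 = 26+11 = 37
ES_Task 7 = 25; EF_Task 7 = 25+11 = 36
ES_Task 8 = max(EF_Task 2=6, EF_Task 4=26) = 26; EF_Task 8 = 26+14 = 40
ES_Task 9 = max(EF_Task 3=25, EF_Task 5=19, EF_Task 6=37, EF_Task 7=36, EF_Task 8=40) = 40; EF_Task 9 = 40+7 = 47
Expected project duration μ = 47 days. Critical path: Task 1 → Task 4 → Task 8 → Task 9.

Variance along critical path = 1.778 + 1.778 + 1.778 + 2.778 = 8.111
σ = √8.111 = 2.848 days

2.85 days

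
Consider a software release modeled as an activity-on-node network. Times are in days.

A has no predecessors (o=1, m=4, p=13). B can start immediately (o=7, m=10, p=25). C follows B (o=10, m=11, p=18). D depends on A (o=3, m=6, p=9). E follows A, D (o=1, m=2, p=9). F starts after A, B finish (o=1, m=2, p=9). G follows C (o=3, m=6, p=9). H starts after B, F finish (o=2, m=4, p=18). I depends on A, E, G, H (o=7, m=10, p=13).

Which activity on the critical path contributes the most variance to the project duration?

te_A = (1 + 4·4 + 13)/6 = 30/6 = 5; σ²_A = ((13−1)/6)² = 4.000
te_B = (7 + 4·10 + 25)/6 = 72/6 = 12; σ²_B = ((25−7)/6)² = 9.000
te_C = (10 + 4·11 + 18)/6 = 72/6 = 12; σ²_C = ((18−10)/6)² = 1.778
te_D = (3 + 4·6 + 9)/6 = 36/6 = 6; σ²_D = ((9−3)/6)² = 1.000
te_E = (1 + 4·2 + 9)/6 = 18/6 = 3; σ²_E = ((9−1)/6)² = 1.778
te_F = (1 + 4·2 + 9)/6 = 18/6 = 3; σ²_F = ((9−1)/6)² = 1.778
te_G = (3 + 4·6 + 9)/6 = 36/6 = 6; σ²_G = ((9−3)/6)² = 1.000
te_H = (2 + 4·4 + 18)/6 = 36/6 = 6; σ²_H = ((18−2)/6)² = 7.111
te_I = (7 + 4·10 + 13)/6 = 60/6 = 10; σ²_I = ((13−7)/6)² = 1.000

Forward pass:
ES_A = 0; EF_A = 5
ES_B = 0; EF_B = 12
ES_C = 12; EF_C = 12+12 = 24
ES_D = 5; EF_D = 5+6 = 11
ES_E = max(EF_A=5, EF_D=11) = 11; EF_E = 11+3 = 14
ES_F = max(EF_A=5, EF_B=12) = 12; EF_F = 12+3 = 15
ES_G = 24; EF_G = 24+6 = 30
ES_H = max(EF_B=12, EF_F=15) = 15; EF_H = 15+6 = 21
ES_I = max(EF_A=5, EF_E=14, EF_G=30, EF_H=21) = 30; EF_I = 30+10 = 40
Expected project duration μ = 40 days. Critical path: B → C → G → I.

Variances on critical path: σ²_B=9.000, σ²_C=1.778, σ²_G=1.000, σ²_I=1.000.
Largest is σ²_B = 9.000.

B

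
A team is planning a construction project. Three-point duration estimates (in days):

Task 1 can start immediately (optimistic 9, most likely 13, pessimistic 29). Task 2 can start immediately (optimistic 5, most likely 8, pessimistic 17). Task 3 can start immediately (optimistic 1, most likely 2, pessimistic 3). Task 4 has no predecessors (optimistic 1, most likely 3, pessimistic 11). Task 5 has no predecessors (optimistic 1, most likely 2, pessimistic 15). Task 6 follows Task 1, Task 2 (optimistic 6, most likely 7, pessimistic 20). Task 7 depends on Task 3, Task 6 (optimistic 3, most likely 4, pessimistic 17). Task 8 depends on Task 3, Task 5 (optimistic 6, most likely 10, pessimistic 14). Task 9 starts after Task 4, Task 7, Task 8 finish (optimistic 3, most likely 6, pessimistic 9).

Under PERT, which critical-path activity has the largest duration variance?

te_Task 1 = (9 + 4·13 + 29)/6 = 90/6 = 15; σ²_Task 1 = ((29−9)/6)² = 11.111
te_Task 2 = (5 + 4·8 + 17)/6 = 54/6 = 9; σ²_Task 2 = ((17−5)/6)² = 4.000
te_Task 3 = (1 + 4·2 + 3)/6 = 12/6 = 2; σ²_Task 3 = ((3−1)/6)² = 0.111
te_Task 4 = (1 + 4·3 + 11)/6 = 24/6 = 4; σ²_Task 4 = ((11−1)/6)² = 2.778
te_Task 5 = (1 + 4·2 + 15)/6 = 24/6 = 4; σ²_Task 5 = ((15−1)/6)² = 5.444
te_Task 6 = (6 + 4·7 + 20)/6 = 54/6 = 9; σ²_Task 6 = ((20−6)/6)² = 5.444
te_Task 7 = (3 + 4·4 + 17)/6 = 36/6 = 6; σ²_Task 7 = ((17−3)/6)² = 5.444
te_Task 8 = (6 + 4·10 + 14)/6 = 60/6 = 10; σ²_Task 8 = ((14−6)/6)² = 1.778
te_Task 9 = (3 + 4·6 + 9)/6 = 36/6 = 6; σ²_Task 9 = ((9−3)/6)² = 1.000

Forward pass:
ES_Task 1 = 0; EF_Task 1 = 15
ES_Task 2 = 0; EF_Task 2 = 9
ES_Task 3 = 0; EF_Task 3 = 2
ES_Task 4 = 0; EF_Task 4 = 4
ES_Task 5 = 0; EF_Task 5 = 4
ES_Task 6 = max(EF_Task 1=15, EF_Task 2=9) = 15; EF_Task 6 = 15+9 = 24
ES_Task 7 = max(EF_Task 3=2, EF_Task 6=24) = 24; EF_Task 7 = 24+6 = 30
ES_Task 8 = max(EF_Task 3=2, EF_Task 5=4) = 4; EF_Task 8 = 4+10 = 14
ES_Task 9 = max(EF_Task 4=4, EF_Task 7=30, EF_Task 8=14) = 30; EF_Task 9 = 30+6 = 36
Expected project duration μ = 36 days. Critical path: Task 1 → Task 6 → Task 7 → Task 9.

Variances on critical path: σ²_Task 1=11.111, σ²_Task 6=5.444, σ²_Task 7=5.444, σ²_Task 9=1.000.
Largest is σ²_Task 1 = 11.111.

Task 1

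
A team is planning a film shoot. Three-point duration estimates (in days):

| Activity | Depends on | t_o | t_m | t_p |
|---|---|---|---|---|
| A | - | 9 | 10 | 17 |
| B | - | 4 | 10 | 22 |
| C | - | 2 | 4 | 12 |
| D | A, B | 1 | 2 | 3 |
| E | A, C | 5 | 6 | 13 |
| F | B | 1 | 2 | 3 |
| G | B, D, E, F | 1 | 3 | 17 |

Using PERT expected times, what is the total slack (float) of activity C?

te_A = (9 + 4·10 + 17)/6 = 66/6 = 11
te_B = (4 + 4·10 + 22)/6 = 66/6 = 11
te_C = (2 + 4·4 + 12)/6 = 30/6 = 5
te_D = (1 + 4·2 + 3)/6 = 12/6 = 2
te_E = (5 + 4·6 + 13)/6 = 42/6 = 7
te_F = (1 + 4·2 + 3)/6 = 12/6 = 2
te_G = (1 + 4·3 + 17)/6 = 30/6 = 5

Forward pass:
ES_A = 0; EF_A = 11
ES_B = 0; EF_B = 11
ES_C = 0; EF_C = 5
ES_D = max(EF_A=11, EF_B=11) = 11; EF_D = 11+2 = 13
ES_E = max(EF_A=11, EF_C=5) = 11; EF_E = 11+7 = 18
ES_F = 11; EF_F = 11+2 = 13
ES_G = max(EF_B=11, EF_D=13, EF_E=18, EF_F=13) = 18; EF_G = 18+5 = 23
Expected project duration μ = 23 days. Critical path: A → E → G.

Backward pass:
LF_G = 23; LS_G = 23−5 = 18
LF_F = LS_G = 18; LS_F = 18−2 = 16
LF_E = LS_G = 18; LS_E = 18−7 = 11
LF_D = LS_G = 18; LS_D = 18−2 = 16
LF_C = LS_E = 11; LS_C = 11−5 = 6
LF_B = min(LS_D=16, LS_F=16, LS_G=18) = 16; LS_B = 16−11 = 5
LF_A = min(LS_D=16, LS_E=11) = 11; LS_A = 11−11 = 0
Slack_C = LS_C − ES_C = 6 − 0 = 6

6 days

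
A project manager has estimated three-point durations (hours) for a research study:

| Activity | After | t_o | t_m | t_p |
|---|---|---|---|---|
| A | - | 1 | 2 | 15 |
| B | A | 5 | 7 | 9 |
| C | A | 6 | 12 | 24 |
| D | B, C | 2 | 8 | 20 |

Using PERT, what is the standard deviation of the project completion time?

4.84 hours

te_A = (1 + 4·2 + 15)/6 = 24/6 = 4; σ²_A = ((15−1)/6)² = 5.444
te_B = (5 + 4·7 + 9)/6 = 42/6 = 7; σ²_B = ((9−5)/6)² = 0.444
te_C = (6 + 4·12 + 24)/6 = 78/6 = 13; σ²_C = ((24−6)/6)² = 9.000
te_D = (2 + 4·8 + 20)/6 = 54/6 = 9; σ²_D = ((20−2)/6)² = 9.000

Forward pass:
ES_A = 0; EF_A = 4
ES_B = 4; EF_B = 4+7 = 11
ES_C = 4; EF_C = 4+13 = 17
ES_D = max(EF_B=11, EF_C=17) = 17; EF_D = 17+9 = 26
Expected project duration μ = 26 hours. Critical path: A → C → D.

Variance along critical path = 5.444 + 9.000 + 9.000 = 23.444
σ = √23.444 = 4.842 hours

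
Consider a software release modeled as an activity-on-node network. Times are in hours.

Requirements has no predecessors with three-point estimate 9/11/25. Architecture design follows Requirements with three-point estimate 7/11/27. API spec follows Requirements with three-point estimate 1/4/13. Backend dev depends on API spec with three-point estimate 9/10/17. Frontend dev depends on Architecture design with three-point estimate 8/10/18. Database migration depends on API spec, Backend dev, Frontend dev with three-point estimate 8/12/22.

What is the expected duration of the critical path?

50 hours

te_Requirements = (9 + 4·11 + 25)/6 = 78/6 = 13
te_Architecture design = (7 + 4·11 + 27)/6 = 78/6 = 13
te_API spec = (1 + 4·4 + 13)/6 = 30/6 = 5
te_Backend dev = (9 + 4·10 + 17)/6 = 66/6 = 11
te_Frontend dev = (8 + 4·10 + 18)/6 = 66/6 = 11
te_Database migration = (8 + 4·12 + 22)/6 = 78/6 = 13

Forward pass:
ES_Requirements = 0; EF_Requirements = 13
ES_Architecture design = 13; EF_Architecture design = 13+13 = 26
ES_API spec = 13; EF_API spec = 13+5 = 18
ES_Backend dev = 18; EF_Backend dev = 18+11 = 29
ES_Frontend dev = 26; EF_Frontend dev = 26+11 = 37
ES_Database migration = max(EF_API spec=18, EF_Backend dev=29, EF_Frontend dev=37) = 37; EF_Database migration = 37+13 = 50
Expected project duration μ = 50 hours. Critical path: Requirements → Architecture design → Frontend dev → Database migration.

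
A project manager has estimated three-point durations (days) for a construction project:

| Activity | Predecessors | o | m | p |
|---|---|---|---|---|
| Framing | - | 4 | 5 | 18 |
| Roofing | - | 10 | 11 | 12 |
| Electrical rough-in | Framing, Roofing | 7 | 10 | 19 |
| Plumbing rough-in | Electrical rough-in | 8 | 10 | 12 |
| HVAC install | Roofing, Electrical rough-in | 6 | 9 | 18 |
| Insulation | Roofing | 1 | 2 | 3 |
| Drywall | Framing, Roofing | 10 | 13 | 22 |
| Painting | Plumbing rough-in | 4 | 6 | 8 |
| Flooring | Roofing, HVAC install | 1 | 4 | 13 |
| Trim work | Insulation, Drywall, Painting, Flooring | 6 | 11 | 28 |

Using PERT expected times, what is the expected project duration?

51 days

te_Framing = (4 + 4·5 + 18)/6 = 42/6 = 7
te_Roofing = (10 + 4·11 + 12)/6 = 66/6 = 11
te_Electrical rough-in = (7 + 4·10 + 19)/6 = 66/6 = 11
te_Plumbing rough-in = (8 + 4·10 + 12)/6 = 60/6 = 10
te_HVAC install = (6 + 4·9 + 18)/6 = 60/6 = 10
te_Insulation = (1 + 4·2 + 3)/6 = 12/6 = 2
te_Drywall = (10 + 4·13 + 22)/6 = 84/6 = 14
te_Painting = (4 + 4·6 + 8)/6 = 36/6 = 6
te_Flooring = (1 + 4·4 + 13)/6 = 30/6 = 5
te_Trim work = (6 + 4·11 + 28)/6 = 78/6 = 13

Forward pass:
ES_Framing = 0; EF_Framing = 7
ES_Roofing = 0; EF_Roofing = 11
ES_Electrical rough-in = max(EF_Framing=7, EF_Roofing=11) = 11; EF_Electrical rough-in = 11+11 = 22
ES_Plumbing rough-in = 22; EF_Plumbing rough-in = 22+10 = 32
ES_HVAC install = max(EF_Roofing=11, EF_Electrical rough-in=22) = 22; EF_HVAC install = 22+10 = 32
ES_Insulation = 11; EF_Insulation = 11+2 = 13
ES_Drywall = max(EF_Framing=7, EF_Roofing=11) = 11; EF_Drywall = 11+14 = 25
ES_Painting = 32; EF_Painting = 32+6 = 38
ES_Flooring = max(EF_Roofing=11, EF_HVAC install=32) = 32; EF_Flooring = 32+5 = 37
ES_Trim work = max(EF_Insulation=13, EF_Drywall=25, EF_Painting=38, EF_Flooring=37) = 38; EF_Trim work = 38+13 = 51
Expected project duration μ = 51 days. Critical path: Roofing → Electrical rough-in → Plumbing rough-in → Painting → Trim work.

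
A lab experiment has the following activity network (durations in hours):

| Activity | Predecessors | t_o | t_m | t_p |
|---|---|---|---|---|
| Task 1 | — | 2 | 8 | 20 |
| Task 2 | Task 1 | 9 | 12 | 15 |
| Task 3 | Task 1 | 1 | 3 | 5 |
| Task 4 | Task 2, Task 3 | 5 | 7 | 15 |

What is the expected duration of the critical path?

29 hours

te_Task 1 = (2 + 4·8 + 20)/6 = 54/6 = 9
te_Task 2 = (9 + 4·12 + 15)/6 = 72/6 = 12
te_Task 3 = (1 + 4·3 + 5)/6 = 18/6 = 3
te_Task 4 = (5 + 4·7 + 15)/6 = 48/6 = 8

Forward pass:
ES_Task 1 = 0; EF_Task 1 = 9
ES_Task 2 = 9; EF_Task 2 = 9+12 = 21
ES_Task 3 = 9; EF_Task 3 = 9+3 = 12
ES_Task 4 = max(EF_Task 2=21, EF_Task 3=12) = 21; EF_Task 4 = 21+8 = 29
Expected project duration μ = 29 hours. Critical path: Task 1 → Task 2 → Task 4.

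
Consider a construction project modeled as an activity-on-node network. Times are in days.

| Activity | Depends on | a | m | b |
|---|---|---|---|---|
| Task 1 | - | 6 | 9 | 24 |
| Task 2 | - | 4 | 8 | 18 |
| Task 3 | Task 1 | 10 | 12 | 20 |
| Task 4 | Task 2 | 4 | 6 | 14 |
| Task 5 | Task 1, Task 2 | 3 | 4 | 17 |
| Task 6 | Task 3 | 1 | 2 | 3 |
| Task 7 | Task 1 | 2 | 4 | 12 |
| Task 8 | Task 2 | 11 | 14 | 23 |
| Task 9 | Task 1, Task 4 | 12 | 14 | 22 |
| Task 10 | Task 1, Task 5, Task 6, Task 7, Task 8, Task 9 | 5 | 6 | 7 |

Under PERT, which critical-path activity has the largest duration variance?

te_Task 1 = (6 + 4·9 + 24)/6 = 66/6 = 11; σ²_Task 1 = ((24−6)/6)² = 9.000
te_Task 2 = (4 + 4·8 + 18)/6 = 54/6 = 9; σ²_Task 2 = ((18−4)/6)² = 5.444
te_Task 3 = (10 + 4·12 + 20)/6 = 78/6 = 13; σ²_Task 3 = ((20−10)/6)² = 2.778
te_Task 4 = (4 + 4·6 + 14)/6 = 42/6 = 7; σ²_Task 4 = ((14−4)/6)² = 2.778
te_Task 5 = (3 + 4·4 + 17)/6 = 36/6 = 6; σ²_Task 5 = ((17−3)/6)² = 5.444
te_Task 6 = (1 + 4·2 + 3)/6 = 12/6 = 2; σ²_Task 6 = ((3−1)/6)² = 0.111
te_Task 7 = (2 + 4·4 + 12)/6 = 30/6 = 5; σ²_Task 7 = ((12−2)/6)² = 2.778
te_Task 8 = (11 + 4·14 + 23)/6 = 90/6 = 15; σ²_Task 8 = ((23−11)/6)² = 4.000
te_Task 9 = (12 + 4·14 + 22)/6 = 90/6 = 15; σ²_Task 9 = ((22−12)/6)² = 2.778
te_Task 10 = (5 + 4·6 + 7)/6 = 36/6 = 6; σ²_Task 10 = ((7−5)/6)² = 0.111

Forward pass:
ES_Task 1 = 0; EF_Task 1 = 11
ES_Task 2 = 0; EF_Task 2 = 9
ES_Task 3 = 11; EF_Task 3 = 11+13 = 24
ES_Task 4 = 9; EF_Task 4 = 9+7 = 16
ES_Task 5 = max(EF_Task 1=11, EF_Task 2=9) = 11; EF_Task 5 = 11+6 = 17
ES_Task 6 = 24; EF_Task 6 = 24+2 = 26
ES_Task 7 = 11; EF_Task 7 = 11+5 = 16
ES_Task 8 = 9; EF_Task 8 = 9+15 = 24
ES_Task 9 = max(EF_Task 1=11, EF_Task 4=16) = 16; EF_Task 9 = 16+15 = 31
ES_Task 10 = max(EF_Task 1=11, EF_Task 5=17, EF_Task 6=26, EF_Task 7=16, EF_Task 8=24, EF_Task 9=31) = 31; EF_Task 10 = 31+6 = 37
Expected project duration μ = 37 days. Critical path: Task 2 → Task 4 → Task 9 → Task 10.

Variances on critical path: σ²_Task 2=5.444, σ²_Task 4=2.778, σ²_Task 9=2.778, σ²_Task 10=0.111.
Largest is σ²_Task 2 = 5.444.

Task 2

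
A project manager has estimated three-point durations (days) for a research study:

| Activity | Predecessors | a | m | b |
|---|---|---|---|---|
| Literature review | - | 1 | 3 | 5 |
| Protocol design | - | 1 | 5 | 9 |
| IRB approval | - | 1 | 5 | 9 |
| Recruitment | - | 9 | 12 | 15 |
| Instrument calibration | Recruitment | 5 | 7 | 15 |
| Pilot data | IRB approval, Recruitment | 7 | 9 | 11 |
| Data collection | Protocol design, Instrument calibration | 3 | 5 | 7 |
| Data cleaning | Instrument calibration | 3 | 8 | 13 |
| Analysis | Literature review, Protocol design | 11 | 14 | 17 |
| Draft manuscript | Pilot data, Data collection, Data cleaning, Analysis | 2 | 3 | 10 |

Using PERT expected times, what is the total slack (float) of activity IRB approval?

te_Literature review = (1 + 4·3 + 5)/6 = 18/6 = 3
te_Protocol design = (1 + 4·5 + 9)/6 = 30/6 = 5
te_IRB approval = (1 + 4·5 + 9)/6 = 30/6 = 5
te_Recruitment = (9 + 4·12 + 15)/6 = 72/6 = 12
te_Instrument calibration = (5 + 4·7 + 15)/6 = 48/6 = 8
te_Pilot data = (7 + 4·9 + 11)/6 = 54/6 = 9
te_Data collection = (3 + 4·5 + 7)/6 = 30/6 = 5
te_Data cleaning = (3 + 4·8 + 13)/6 = 48/6 = 8
te_Analysis = (11 + 4·14 + 17)/6 = 84/6 = 14
te_Draft manuscript = (2 + 4·3 + 10)/6 = 24/6 = 4

Forward pass:
ES_Literature review = 0; EF_Literature review = 3
ES_Protocol design = 0; EF_Protocol design = 5
ES_IRB approval = 0; EF_IRB approval = 5
ES_Recruitment = 0; EF_Recruitment = 12
ES_Instrument calibration = 12; EF_Instrument calibration = 12+8 = 20
ES_Pilot data = max(EF_IRB approval=5, EF_Recruitment=12) = 12; EF_Pilot data = 12+9 = 21
ES_Data collection = max(EF_Protocol design=5, EF_Instrument calibration=20) = 20; EF_Data collection = 20+5 = 25
ES_Data cleaning = 20; EF_Data cleaning = 20+8 = 28
ES_Analysis = max(EF_Literature review=3, EF_Protocol design=5) = 5; EF_Analysis = 5+14 = 19
ES_Draft manuscript = max(EF_Pilot data=21, EF_Data collection=25, EF_Data cleaning=28, EF_Analysis=19) = 28; EF_Draft manuscript = 28+4 = 32
Expected project duration μ = 32 days. Critical path: Recruitment → Instrument calibration → Data cleaning → Draft manuscript.

Backward pass:
LF_Draft manuscript = 32; LS_Draft manuscript = 32−4 = 28
LF_Analysis = LS_Draft manuscript = 28; LS_Analysis = 28−14 = 14
LF_Data cleaning = LS_Draft manuscript = 28; LS_Data cleaning = 28−8 = 20
LF_Data collection = LS_Draft manuscript = 28; LS_Data collection = 28−5 = 23
LF_Pilot data = LS_Draft manuscript = 28; LS_Pilot data = 28−9 = 19
LF_Instrument calibration = min(LS_Data collection=23, LS_Data cleaning=20) = 20; LS_Instrument calibration = 20−8 = 12
LF_Recruitment = min(LS_Instrument calibration=12, LS_Pilot data=19) = 12; LS_Recruitment = 12−12 = 0
LF_IRB approval = LS_Pilot data = 19; LS_IRB approval = 19−5 = 14
LF_Protocol design = min(LS_Data collection=23, LS_Analysis=14) = 14; LS_Protocol design = 14−5 = 9
LF_Literature review = LS_Analysis = 14; LS_Literature review = 14−3 = 11
Slack_IRB approval = LS_IRB approval − ES_IRB approval = 14 − 0 = 14

14 days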